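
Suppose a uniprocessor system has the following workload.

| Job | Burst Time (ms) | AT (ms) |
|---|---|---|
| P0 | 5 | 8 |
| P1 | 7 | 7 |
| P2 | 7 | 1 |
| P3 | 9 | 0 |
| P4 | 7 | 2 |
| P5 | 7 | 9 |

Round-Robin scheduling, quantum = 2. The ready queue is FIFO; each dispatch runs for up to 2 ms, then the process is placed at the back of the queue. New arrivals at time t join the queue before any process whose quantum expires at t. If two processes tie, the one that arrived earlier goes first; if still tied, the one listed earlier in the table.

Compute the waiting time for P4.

25

Schedule: | P3 0-2 | P2 2-4 | P4 4-6 | P3 6-8 | P2 8-10 | P4 10-12 | P1 12-14 | P0 14-16 | P3 16-18 | P5 18-20 | P2 20-22 | P4 22-24 | P1 24-26 | P0 26-28 | P3 28-30 | P5 30-32 | P2 32-33 | P4 33-34 | P1 34-36 | P0 36-37 | P3 37-38 | P5 38-40 | P1 40-41 | P5 41-42 |
Completion: P0=37  P1=41  P2=33  P3=38  P4=34  P5=42
Turnaround (C−A): P0=29  P1=34  P2=32  P3=38  P4=32  P5=33
Waiting(P4) = turnaround − burst = 32 − 7 = 25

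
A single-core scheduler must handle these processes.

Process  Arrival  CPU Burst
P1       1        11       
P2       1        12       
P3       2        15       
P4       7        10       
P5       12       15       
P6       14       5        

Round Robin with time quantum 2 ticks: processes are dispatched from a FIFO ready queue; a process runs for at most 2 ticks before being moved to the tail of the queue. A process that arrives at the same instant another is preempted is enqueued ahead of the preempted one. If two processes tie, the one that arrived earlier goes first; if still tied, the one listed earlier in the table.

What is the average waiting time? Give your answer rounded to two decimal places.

Gantt: | idle 0-1 | P1 1-3 | P2 3-5 | P3 5-7 | P1 7-9 | P2 9-11 | P4 11-13 | P3 13-15 | P1 15-17 | P2 17-19 | P5 19-21 | P4 21-23 | P6 23-25 | P3 25-27 | P1 27-29 | P2 29-31 | P5 31-33 | P4 33-35 | P6 35-37 | P3 37-39 | P1 39-41 | P2 41-43 | P5 43-45 | P4 45-47 | P6 47-48 | P3 48-50 | P1 50-51 | P2 51-53 | P5 53-55 | P4 55-57 | P3 57-59 | P5 59-61 | P3 61-63 | P5 63-65 | P3 65-66 | P5 66-69 |
Completion: P1=51  P2=53  P3=66  P4=57  P5=69  P6=48
Waiting times: P1=39, P2=40, P3=49, P4=40, P5=42, P6=29
Average waiting = (39+40+49+40+42+29) / 6 = 239/6 = 39.83

39.83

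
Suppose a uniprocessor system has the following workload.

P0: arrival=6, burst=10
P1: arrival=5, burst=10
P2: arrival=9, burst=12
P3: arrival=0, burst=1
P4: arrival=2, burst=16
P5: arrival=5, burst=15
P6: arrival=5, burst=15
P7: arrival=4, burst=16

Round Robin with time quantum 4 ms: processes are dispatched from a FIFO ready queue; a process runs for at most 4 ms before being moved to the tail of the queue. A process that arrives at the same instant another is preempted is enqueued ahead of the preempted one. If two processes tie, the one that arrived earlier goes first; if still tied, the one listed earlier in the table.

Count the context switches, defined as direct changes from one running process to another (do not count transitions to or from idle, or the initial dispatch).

Timeline: | P3 0-1 | idle 1-2 | P4 2-6 | P7 6-10 | P1 10-14 | P5 14-18 | P6 18-22 | P0 22-26 | P4 26-30 | P2 30-34 | P7 34-38 | P1 38-42 | P5 42-46 | P6 46-50 | P0 50-54 | P4 54-58 | P2 58-62 | P7 62-66 | P1 66-68 | P5 68-72 | P6 72-76 | P0 76-78 | P4 78-82 | P2 82-86 | P7 86-90 | P5 90-93 | P6 93-96 |
Completion: P0=78  P1=68  P2=86  P3=1  P4=82  P5=93  P6=96  P7=90

24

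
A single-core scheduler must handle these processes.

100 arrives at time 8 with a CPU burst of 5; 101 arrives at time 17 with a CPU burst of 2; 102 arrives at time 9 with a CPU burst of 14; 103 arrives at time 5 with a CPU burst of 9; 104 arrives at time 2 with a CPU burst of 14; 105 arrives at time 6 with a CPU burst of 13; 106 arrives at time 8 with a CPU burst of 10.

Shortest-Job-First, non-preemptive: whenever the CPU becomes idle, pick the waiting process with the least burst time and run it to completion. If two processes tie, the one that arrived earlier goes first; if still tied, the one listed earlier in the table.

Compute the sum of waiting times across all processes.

136

Schedule: | idle 0-2 | 104 2-16 | 100 16-21 | 101 21-23 | 103 23-32 | 106 32-42 | 105 42-55 | 102 55-69 |
Completion: 100=21  101=23  102=69  103=32  104=16  105=55  106=42
Turnaround (C−A): 100=13  101=6  102=60  103=27  104=14  105=49  106=34
Waiting = turnaround − burst: 100=8, 101=4, 102=46, 103=18, 104=0, 105=36, 106=24
Total waiting = 8 + 4 + 46 + 18 + 0 + 36 + 24 = 136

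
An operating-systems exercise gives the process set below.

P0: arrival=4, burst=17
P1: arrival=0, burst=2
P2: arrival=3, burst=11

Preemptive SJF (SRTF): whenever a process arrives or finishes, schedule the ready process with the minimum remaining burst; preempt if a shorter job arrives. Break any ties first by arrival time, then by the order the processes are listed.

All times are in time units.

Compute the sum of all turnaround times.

40

Timeline: | P1 0-2 | idle 2-3 | P2 3-14 | P0 14-31 |
Completion: P0=31  P1=2  P2=14
Turnaround = completion − arrival: P0=27, P1=2, P2=11
Total turnaround = 27 + 2 + 11 = 40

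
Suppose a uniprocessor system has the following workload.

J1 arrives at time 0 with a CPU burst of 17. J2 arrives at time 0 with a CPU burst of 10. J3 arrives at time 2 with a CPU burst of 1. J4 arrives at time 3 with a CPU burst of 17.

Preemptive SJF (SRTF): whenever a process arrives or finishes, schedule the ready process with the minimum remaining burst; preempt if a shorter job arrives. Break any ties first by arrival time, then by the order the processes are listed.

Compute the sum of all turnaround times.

82

Timeline: | J2 0-2 | J3 2-3 | J2 3-11 | J1 11-28 | J4 28-45 |
Completion: J1=28  J2=11  J3=3  J4=45
Turnaround (C−A): J1=28  J2=11  J3=1  J4=42
Turnaround = completion − arrival: J1=28, J2=11, J3=1, J4=42
Total turnaround = 28 + 11 + 1 + 42 = 82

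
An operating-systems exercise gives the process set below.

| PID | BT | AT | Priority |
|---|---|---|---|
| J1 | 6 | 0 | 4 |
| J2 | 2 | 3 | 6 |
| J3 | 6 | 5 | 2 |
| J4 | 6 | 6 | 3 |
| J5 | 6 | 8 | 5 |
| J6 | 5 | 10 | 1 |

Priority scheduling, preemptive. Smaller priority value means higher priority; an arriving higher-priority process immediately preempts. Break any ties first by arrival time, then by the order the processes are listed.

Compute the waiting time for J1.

17

Schedule: | J1 0-5 | J3 5-10 | J6 10-15 | J3 15-16 | J4 16-22 | J1 22-23 | J5 23-29 | J2 29-31 |
Completion: J1=23  J2=31  J3=16  J4=22  J5=29  J6=15
Turnaround (C−A): J1=23  J2=28  J3=11  J4=16  J5=21  J6=5
Waiting(J1) = turnaround − burst = 23 − 6 = 17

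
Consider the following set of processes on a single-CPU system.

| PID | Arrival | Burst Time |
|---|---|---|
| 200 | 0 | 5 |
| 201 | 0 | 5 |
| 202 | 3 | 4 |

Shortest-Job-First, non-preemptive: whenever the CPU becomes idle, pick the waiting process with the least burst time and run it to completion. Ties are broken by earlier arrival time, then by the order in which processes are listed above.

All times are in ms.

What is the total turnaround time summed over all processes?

Gantt: | 200 0-5 | 202 5-9 | 201 9-14 |
Completion: 200=5  201=14  202=9
Turnaround = completion − arrival: 200=5, 201=14, 202=6
Total turnaround = 5 + 14 + 6 = 25

25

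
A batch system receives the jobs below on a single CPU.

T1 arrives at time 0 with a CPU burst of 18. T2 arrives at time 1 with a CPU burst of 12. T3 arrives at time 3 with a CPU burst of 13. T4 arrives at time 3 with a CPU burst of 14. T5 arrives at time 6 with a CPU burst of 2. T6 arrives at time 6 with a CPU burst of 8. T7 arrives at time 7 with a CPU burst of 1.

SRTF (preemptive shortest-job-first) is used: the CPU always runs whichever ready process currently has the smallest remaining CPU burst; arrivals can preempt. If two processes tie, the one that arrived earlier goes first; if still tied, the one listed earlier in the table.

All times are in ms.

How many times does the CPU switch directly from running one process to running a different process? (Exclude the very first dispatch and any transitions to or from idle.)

Gantt: | T1 0-1 | T2 1-6 | T5 6-8 | T7 8-9 | T2 9-16 | T6 16-24 | T3 24-37 | T4 37-51 | T1 51-68 |
Completion: T1=68  T2=16  T3=37  T4=51  T5=8  T6=24  T7=9

8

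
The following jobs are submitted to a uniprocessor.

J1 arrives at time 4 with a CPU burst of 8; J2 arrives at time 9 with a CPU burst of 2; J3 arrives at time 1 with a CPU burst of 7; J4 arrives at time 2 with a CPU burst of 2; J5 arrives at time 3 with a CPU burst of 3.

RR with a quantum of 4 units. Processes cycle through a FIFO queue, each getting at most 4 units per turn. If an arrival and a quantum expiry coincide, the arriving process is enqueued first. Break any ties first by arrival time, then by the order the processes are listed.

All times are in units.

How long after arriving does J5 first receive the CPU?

4

Gantt: | idle 0-1 | J3 1-5 | J4 5-7 | J5 7-10 | J1 10-14 | J3 14-17 | J2 17-19 | J1 19-23 |
Completion: J1=23  J2=19  J3=17  J4=7  J5=10
Turnaround (C−A): J1=19  J2=10  J3=16  J4=5  J5=7
Response(J5) = first start − arrival = 7 − 3 = 4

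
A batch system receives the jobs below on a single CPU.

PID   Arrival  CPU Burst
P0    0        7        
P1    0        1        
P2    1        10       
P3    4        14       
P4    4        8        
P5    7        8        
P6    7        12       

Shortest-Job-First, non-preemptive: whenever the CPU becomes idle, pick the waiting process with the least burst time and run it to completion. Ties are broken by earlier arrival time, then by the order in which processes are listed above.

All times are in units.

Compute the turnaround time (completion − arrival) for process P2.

Schedule: | P1 0-1 | P0 1-8 | P4 8-16 | P5 16-24 | P2 24-34 | P6 34-46 | P3 46-60 |
Completion: P0=8  P1=1  P2=34  P3=60  P4=16  P5=24  P6=46
Turnaround (C−A): P0=8  P1=1  P2=33  P3=56  P4=12  P5=17  P6=39
Turnaround(P2) = completion − arrival = 34 − 1 = 33

33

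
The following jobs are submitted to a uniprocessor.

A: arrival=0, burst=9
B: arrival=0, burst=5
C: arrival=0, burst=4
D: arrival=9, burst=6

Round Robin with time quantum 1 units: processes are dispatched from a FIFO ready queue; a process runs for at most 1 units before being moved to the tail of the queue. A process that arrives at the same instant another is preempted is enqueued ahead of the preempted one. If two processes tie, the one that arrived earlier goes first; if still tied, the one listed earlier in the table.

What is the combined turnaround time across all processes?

66

Schedule: | A 0-1 | B 1-2 | C 2-3 | A 3-4 | B 4-5 | C 5-6 | A 6-7 | B 7-8 | C 8-9 | A 9-10 | B 10-11 | D 11-12 | C 12-13 | A 13-14 | B 14-15 | D 15-16 | A 16-17 | D 17-18 | A 18-19 | D 19-20 | A 20-21 | D 21-22 | A 22-23 | D 23-24 |
Completion: A=23  B=15  C=13  D=24
Turnaround (C−A): A=23  B=15  C=13  D=15
Turnaround = completion − arrival: A=23, B=15, C=13, D=15
Total turnaround = 23 + 15 + 13 + 15 = 66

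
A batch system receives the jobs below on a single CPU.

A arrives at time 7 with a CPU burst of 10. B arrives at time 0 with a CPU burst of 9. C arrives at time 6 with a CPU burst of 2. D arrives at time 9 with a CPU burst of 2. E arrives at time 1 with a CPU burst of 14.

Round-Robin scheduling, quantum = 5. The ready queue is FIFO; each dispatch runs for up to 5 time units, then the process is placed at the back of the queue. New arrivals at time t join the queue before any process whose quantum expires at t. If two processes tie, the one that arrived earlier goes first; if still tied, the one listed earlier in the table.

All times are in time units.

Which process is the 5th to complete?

E

Gantt: | B 0-5 | E 5-10 | B 10-14 | C 14-16 | A 16-21 | D 21-23 | E 23-28 | A 28-33 | E 33-37 |
Completion: A=33  B=14  C=16  D=23  E=37
Turnaround (C−A): A=26  B=14  C=10  D=14  E=36
Finish order: B → C → D → A → E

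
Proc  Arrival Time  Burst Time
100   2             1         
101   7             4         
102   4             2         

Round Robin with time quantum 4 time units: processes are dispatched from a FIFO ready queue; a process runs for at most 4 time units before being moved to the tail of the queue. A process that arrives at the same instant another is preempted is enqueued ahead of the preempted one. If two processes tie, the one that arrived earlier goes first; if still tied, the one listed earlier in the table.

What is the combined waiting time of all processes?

0

Timeline: | idle 0-2 | 100 2-3 | idle 3-4 | 102 4-6 | idle 6-7 | 101 7-11 |
Completion: 100=3  101=11  102=6
Waiting = turnaround − burst: 100=0, 101=0, 102=0
Total waiting = 0 + 0 + 0 = 0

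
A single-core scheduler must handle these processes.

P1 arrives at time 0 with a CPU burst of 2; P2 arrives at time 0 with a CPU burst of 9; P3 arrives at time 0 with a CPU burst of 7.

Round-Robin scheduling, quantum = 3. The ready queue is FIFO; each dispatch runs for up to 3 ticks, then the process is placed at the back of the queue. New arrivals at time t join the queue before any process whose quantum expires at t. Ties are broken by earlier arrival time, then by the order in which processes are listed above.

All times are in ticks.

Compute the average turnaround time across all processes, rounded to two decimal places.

Gantt: | P1 0-2 | P2 2-5 | P3 5-8 | P2 8-11 | P3 11-14 | P2 14-17 | P3 17-18 |
Completion: P1=2  P2=17  P3=18
Turnaround times: P1=2, P2=17, P3=18
Average turnaround = (2+17+18) / 3 = 37/3 = 12.33

12.33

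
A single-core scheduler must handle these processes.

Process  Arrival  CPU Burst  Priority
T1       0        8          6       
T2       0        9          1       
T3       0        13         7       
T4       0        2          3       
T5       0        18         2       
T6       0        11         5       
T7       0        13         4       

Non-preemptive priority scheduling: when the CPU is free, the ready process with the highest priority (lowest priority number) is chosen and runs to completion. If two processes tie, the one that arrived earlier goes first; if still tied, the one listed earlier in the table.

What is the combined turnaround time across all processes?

Timeline: | T2 0-9 | T5 9-27 | T4 27-29 | T7 29-42 | T6 42-53 | T1 53-61 | T3 61-74 |
Completion: T1=61  T2=9  T3=74  T4=29  T5=27  T6=53  T7=42
Turnaround (C−A): T1=61  T2=9  T3=74  T4=29  T5=27  T6=53  T7=42
Turnaround = completion − arrival: T1=61, T2=9, T3=74, T4=29, T5=27, T6=53, T7=42
Total turnaround = 61 + 9 + 74 + 29 + 27 + 53 + 42 = 295

295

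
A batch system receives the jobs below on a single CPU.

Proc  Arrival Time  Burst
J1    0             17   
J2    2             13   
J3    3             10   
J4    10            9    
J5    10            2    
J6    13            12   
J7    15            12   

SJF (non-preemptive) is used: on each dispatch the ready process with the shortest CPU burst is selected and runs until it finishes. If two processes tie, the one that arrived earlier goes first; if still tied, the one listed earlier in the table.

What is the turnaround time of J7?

Schedule: | J1 0-17 | J5 17-19 | J4 19-28 | J3 28-38 | J6 38-50 | J7 50-62 | J2 62-75 |
Completion: J1=17  J2=75  J3=38  J4=28  J5=19  J6=50  J7=62
Turnaround(J7) = completion − arrival = 62 − 15 = 47

47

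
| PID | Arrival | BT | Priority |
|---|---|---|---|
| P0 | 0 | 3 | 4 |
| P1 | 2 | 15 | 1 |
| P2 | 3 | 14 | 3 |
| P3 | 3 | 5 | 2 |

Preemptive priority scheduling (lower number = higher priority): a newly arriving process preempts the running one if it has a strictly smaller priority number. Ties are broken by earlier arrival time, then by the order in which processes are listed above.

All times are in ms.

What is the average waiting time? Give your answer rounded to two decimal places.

Timeline: | P0 0-2 | P1 2-17 | P3 17-22 | P2 22-36 | P0 36-37 |
Completion: P0=37  P1=17  P2=36  P3=22
Waiting times: P0=34, P1=0, P2=19, P3=14
Average waiting = (34+0+19+14) / 4 = 67/4 = 16.75

16.75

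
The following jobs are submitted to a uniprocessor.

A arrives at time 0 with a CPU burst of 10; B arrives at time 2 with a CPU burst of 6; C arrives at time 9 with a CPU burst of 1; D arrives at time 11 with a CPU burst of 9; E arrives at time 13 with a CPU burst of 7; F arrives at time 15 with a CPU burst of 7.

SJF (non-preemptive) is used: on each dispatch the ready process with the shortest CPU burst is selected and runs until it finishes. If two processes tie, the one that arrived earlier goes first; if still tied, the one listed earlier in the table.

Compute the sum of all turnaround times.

Schedule: | A 0-10 | C 10-11 | B 11-17 | E 17-24 | F 24-31 | D 31-40 |
Completion: A=10  B=17  C=11  D=40  E=24  F=31
Turnaround = completion − arrival: A=10, B=15, C=2, D=29, E=11, F=16
Total turnaround = 10 + 15 + 2 + 29 + 11 + 16 = 83

83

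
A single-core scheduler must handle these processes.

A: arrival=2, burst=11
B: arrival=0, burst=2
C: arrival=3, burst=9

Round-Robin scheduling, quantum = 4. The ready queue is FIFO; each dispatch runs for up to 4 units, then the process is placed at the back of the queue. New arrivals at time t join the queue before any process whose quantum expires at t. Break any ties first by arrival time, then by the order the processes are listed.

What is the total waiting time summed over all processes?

18

Gantt: | B 0-2 | A 2-6 | C 6-10 | A 10-14 | C 14-18 | A 18-21 | C 21-22 |
Completion: A=21  B=2  C=22
Turnaround (C−A): A=19  B=2  C=19
Waiting = turnaround − burst: A=8, B=0, C=10
Total waiting = 8 + 0 + 10 = 18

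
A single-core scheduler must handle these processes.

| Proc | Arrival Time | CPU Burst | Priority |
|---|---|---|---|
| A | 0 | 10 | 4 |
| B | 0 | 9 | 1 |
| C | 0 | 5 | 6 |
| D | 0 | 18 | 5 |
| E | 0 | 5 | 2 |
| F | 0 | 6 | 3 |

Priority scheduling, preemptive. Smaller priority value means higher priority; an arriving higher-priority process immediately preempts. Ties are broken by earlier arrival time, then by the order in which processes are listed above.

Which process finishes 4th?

A

Schedule: | B 0-9 | E 9-14 | F 14-20 | A 20-30 | D 30-48 | C 48-53 |
Completion: A=30  B=9  C=53  D=48  E=14  F=20
Finish order: B → E → F → A → D → C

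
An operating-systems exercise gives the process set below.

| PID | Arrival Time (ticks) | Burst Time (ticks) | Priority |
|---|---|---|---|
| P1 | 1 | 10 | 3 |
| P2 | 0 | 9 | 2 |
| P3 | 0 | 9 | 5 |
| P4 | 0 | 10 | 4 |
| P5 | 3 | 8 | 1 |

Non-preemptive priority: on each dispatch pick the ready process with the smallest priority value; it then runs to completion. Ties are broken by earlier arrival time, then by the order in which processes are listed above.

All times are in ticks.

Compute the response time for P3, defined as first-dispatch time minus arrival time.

37

Schedule: | P2 0-9 | P5 9-17 | P1 17-27 | P4 27-37 | P3 37-46 |
Completion: P1=27  P2=9  P3=46  P4=37  P5=17
Response(P3) = first start − arrival = 37 − 0 = 37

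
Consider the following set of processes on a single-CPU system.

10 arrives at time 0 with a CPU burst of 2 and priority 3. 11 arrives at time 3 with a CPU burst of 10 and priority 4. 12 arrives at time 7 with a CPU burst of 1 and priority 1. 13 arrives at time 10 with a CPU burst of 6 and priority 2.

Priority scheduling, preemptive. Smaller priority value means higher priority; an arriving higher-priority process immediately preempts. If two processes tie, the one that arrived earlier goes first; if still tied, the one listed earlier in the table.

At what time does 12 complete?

8

Gantt: | 10 0-2 | idle 2-3 | 11 3-7 | 12 7-8 | 11 8-10 | 13 10-16 | 11 16-20 |
Completion: 10=2  11=20  12=8  13=16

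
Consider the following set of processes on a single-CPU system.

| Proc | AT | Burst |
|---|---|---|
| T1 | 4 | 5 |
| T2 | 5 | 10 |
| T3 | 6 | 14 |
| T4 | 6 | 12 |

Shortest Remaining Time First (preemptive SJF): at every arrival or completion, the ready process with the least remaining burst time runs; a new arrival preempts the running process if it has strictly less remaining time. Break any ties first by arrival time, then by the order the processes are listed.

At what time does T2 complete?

19

Schedule: | idle 0-4 | T1 4-9 | T2 9-19 | T4 19-31 | T3 31-45 |
Completion: T1=9  T2=19  T3=45  T4=31
Turnaround (C−A): T1=5  T2=14  T3=39  T4=25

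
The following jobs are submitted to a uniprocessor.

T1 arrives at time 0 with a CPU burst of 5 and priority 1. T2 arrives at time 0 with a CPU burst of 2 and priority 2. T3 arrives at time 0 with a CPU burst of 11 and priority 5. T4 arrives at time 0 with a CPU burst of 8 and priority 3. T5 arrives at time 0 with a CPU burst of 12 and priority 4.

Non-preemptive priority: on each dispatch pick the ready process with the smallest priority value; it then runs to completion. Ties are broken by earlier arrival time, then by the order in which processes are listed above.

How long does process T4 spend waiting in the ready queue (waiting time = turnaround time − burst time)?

Gantt: | T1 0-5 | T2 5-7 | T4 7-15 | T5 15-27 | T3 27-38 |
Completion: T1=5  T2=7  T3=38  T4=15  T5=27
Waiting(T4) = turnaround − burst = 15 − 8 = 7

7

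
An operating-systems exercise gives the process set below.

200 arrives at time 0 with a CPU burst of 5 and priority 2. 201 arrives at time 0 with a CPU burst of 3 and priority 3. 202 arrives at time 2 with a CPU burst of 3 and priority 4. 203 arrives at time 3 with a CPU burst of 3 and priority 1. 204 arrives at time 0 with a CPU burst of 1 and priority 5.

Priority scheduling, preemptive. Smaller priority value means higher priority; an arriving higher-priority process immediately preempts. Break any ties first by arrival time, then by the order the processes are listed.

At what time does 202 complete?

14

Timeline: | 200 0-3 | 203 3-6 | 200 6-8 | 201 8-11 | 202 11-14 | 204 14-15 |
Completion: 200=8  201=11  202=14  203=6  204=15
Turnaround (C−A): 200=8  201=11  202=12  203=3  204=15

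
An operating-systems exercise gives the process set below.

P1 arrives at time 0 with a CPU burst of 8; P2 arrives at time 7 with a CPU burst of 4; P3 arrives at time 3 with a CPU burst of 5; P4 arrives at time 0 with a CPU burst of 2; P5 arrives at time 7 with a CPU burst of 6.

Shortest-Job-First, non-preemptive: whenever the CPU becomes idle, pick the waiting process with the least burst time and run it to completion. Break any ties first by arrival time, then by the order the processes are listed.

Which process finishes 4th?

Gantt: | P4 0-2 | P1 2-10 | P2 10-14 | P3 14-19 | P5 19-25 |
Completion: P1=10  P2=14  P3=19  P4=2  P5=25
Turnaround (C−A): P1=10  P2=7  P3=16  P4=2  P5=18
Finish order: P4 → P1 → P2 → P3 → P5

P3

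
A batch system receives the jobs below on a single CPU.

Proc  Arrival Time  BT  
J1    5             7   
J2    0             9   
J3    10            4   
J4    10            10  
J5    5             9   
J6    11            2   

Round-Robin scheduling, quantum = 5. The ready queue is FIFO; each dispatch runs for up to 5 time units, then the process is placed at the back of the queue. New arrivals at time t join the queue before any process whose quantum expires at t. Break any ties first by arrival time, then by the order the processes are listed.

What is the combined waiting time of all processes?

99

Gantt: | J2 0-5 | J1 5-10 | J5 10-15 | J2 15-19 | J3 19-23 | J4 23-28 | J1 28-30 | J6 30-32 | J5 32-36 | J4 36-41 |
Completion: J1=30  J2=19  J3=23  J4=41  J5=36  J6=32
Turnaround (C−A): J1=25  J2=19  J3=13  J4=31  J5=31  J6=21
Waiting = turnaround − burst: J1=18, J2=10, J3=9, J4=21, J5=22, J6=19
Total waiting = 18 + 10 + 9 + 21 + 22 + 19 = 99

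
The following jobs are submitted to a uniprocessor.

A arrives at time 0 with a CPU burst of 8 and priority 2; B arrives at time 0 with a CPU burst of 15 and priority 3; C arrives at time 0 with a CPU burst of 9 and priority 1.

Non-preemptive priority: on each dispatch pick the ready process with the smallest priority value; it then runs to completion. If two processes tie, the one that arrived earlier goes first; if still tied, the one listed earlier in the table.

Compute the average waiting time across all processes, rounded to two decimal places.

8.67

Schedule: | C 0-9 | A 9-17 | B 17-32 |
Completion: A=17  B=32  C=9
Turnaround (C−A): A=17  B=32  C=9
Waiting times: A=9, B=17, C=0
Average waiting = (9+17+0) / 3 = 26/3 = 8.67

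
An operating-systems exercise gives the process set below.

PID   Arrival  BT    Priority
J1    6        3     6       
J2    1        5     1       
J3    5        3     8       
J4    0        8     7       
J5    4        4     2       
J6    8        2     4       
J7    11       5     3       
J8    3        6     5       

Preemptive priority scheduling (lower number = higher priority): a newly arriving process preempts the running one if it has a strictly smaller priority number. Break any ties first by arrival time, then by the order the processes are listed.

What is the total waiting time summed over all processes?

93

Timeline: | J4 0-1 | J2 1-6 | J5 6-10 | J6 10-11 | J7 11-16 | J6 16-17 | J8 17-23 | J1 23-26 | J4 26-33 | J3 33-36 |
Completion: J1=26  J2=6  J3=36  J4=33  J5=10  J6=17  J7=16  J8=23
Turnaround (C−A): J1=20  J2=5  J3=31  J4=33  J5=6  J6=9  J7=5  J8=20
Waiting = turnaround − burst: J1=17, J2=0, J3=28, J4=25, J5=2, J6=7, J7=0, J8=14
Total waiting = 17 + 0 + 28 + 25 + 2 + 7 + 0 + 14 = 93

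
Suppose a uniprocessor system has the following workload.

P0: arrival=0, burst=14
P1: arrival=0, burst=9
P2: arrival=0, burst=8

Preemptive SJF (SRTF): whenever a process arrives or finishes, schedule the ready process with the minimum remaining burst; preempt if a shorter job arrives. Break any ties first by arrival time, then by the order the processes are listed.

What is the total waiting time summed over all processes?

25

Gantt: | P2 0-8 | P1 8-17 | P0 17-31 |
Completion: P0=31  P1=17  P2=8
Waiting = turnaround − burst: P0=17, P1=8, P2=0
Total waiting = 17 + 8 + 0 = 25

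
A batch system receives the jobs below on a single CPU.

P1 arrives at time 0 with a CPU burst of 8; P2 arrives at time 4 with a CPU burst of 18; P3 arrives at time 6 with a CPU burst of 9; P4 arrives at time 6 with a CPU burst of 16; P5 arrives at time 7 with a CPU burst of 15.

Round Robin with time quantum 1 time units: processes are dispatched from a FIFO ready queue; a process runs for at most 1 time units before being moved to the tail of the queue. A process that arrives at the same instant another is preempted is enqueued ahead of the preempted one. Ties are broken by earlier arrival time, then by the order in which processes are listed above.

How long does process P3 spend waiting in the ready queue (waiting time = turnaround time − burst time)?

28

Timeline: | P1 0-4 | P2 4-5 | P1 5-6 | P2 6-7 | P3 7-8 | P4 8-9 | P1 9-10 | P5 10-11 | P2 11-12 | P3 12-13 | P4 13-14 | P1 14-15 | P5 15-16 | P2 16-17 | P3 17-18 | P4 18-19 | P1 19-20 | P5 20-21 | P2 21-22 | P3 22-23 | P4 23-24 | P5 24-25 | P2 25-26 | P3 26-27 | P4 27-28 | P5 28-29 | P2 29-30 | P3 30-31 | P4 31-32 | P5 32-33 | P2 33-34 | P3 34-35 | P4 35-36 | P5 36-37 | P2 37-38 | P3 38-39 | P4 39-40 | P5 40-41 | P2 41-42 | P3 42-43 | P4 43-44 | P5 44-45 | P2 45-46 | P4 46-47 | P5 47-48 | P2 48-49 | P4 49-50 | P5 50-51 | P2 51-52 | P4 52-53 | P5 53-54 | P2 54-55 | P4 55-56 | P5 56-57 | P2 57-58 | P4 58-59 | P5 59-60 | P2 60-61 | P4 61-62 | P5 62-63 | P2 63-64 | P4 64-65 | P2 65-66 |
Completion: P1=20  P2=66  P3=43  P4=65  P5=63
Turnaround (C−A): P1=20  P2=62  P3=37  P4=59  P5=56
Waiting(P3) = turnaround − burst = 37 − 9 = 28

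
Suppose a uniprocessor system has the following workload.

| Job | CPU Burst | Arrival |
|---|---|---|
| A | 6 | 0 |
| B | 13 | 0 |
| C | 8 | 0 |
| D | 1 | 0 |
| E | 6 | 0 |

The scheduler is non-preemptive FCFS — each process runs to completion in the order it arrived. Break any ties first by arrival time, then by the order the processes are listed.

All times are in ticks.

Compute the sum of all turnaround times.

Timeline: | A 0-6 | B 6-19 | C 19-27 | D 27-28 | E 28-34 |
Completion: A=6  B=19  C=27  D=28  E=34
Turnaround = completion − arrival: A=6, B=19, C=27, D=28, E=34
Total turnaround = 6 + 19 + 27 + 28 + 34 = 114

114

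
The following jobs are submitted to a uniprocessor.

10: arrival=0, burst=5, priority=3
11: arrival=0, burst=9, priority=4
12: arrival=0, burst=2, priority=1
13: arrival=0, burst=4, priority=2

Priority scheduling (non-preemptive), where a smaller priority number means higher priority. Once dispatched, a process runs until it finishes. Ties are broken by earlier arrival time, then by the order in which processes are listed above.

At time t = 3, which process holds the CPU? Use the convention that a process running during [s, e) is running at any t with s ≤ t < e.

Gantt: | 12 0-2 | 13 2-6 | 10 6-11 | 11 11-20 |
Completion: 10=11  11=20  12=2  13=6
Turnaround (C−A): 10=11  11=20  12=2  13=6

13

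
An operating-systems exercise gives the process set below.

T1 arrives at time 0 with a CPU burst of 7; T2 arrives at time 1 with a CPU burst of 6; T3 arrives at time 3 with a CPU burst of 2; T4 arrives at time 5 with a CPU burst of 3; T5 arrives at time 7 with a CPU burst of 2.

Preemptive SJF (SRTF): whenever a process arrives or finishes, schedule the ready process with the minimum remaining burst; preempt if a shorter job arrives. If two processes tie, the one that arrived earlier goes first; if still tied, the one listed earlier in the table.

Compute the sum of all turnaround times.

Schedule: | T1 0-3 | T3 3-5 | T4 5-8 | T5 8-10 | T1 10-14 | T2 14-20 |
Completion: T1=14  T2=20  T3=5  T4=8  T5=10
Turnaround (C−A): T1=14  T2=19  T3=2  T4=3  T5=3
Turnaround = completion − arrival: T1=14, T2=19, T3=2, T4=3, T5=3
Total turnaround = 14 + 19 + 2 + 3 + 3 = 41

41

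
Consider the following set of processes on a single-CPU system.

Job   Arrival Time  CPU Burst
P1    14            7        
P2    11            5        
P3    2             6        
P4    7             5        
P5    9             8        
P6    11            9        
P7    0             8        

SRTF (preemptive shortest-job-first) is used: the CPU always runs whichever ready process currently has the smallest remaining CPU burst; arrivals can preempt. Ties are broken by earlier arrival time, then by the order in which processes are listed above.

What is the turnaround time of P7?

Gantt: | P7 0-8 | P4 8-13 | P2 13-18 | P3 18-24 | P1 24-31 | P5 31-39 | P6 39-48 |
Completion: P1=31  P2=18  P3=24  P4=13  P5=39  P6=48  P7=8
Turnaround(P7) = completion − arrival = 8 − 0 = 8

8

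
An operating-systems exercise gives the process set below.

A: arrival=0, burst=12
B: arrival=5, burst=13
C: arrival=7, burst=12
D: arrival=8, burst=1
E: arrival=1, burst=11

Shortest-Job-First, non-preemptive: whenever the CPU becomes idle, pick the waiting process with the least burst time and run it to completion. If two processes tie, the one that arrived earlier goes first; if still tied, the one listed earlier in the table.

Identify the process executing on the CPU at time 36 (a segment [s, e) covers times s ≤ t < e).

Schedule: | A 0-12 | D 12-13 | E 13-24 | C 24-36 | B 36-49 |
Completion: A=12  B=49  C=36  D=13  E=24

B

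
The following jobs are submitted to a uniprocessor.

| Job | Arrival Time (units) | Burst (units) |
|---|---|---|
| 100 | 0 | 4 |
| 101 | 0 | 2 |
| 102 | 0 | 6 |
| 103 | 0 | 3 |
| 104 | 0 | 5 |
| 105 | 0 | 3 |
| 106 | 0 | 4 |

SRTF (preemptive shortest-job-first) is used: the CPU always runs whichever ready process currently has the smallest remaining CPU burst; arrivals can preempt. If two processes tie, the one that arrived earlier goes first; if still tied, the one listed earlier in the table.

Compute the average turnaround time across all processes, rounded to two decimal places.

13.00

Timeline: | 101 0-2 | 103 2-5 | 105 5-8 | 100 8-12 | 106 12-16 | 104 16-21 | 102 21-27 |
Completion: 100=12  101=2  102=27  103=5  104=21  105=8  106=16
Turnaround (C−A): 100=12  101=2  102=27  103=5  104=21  105=8  106=16
Turnaround times: 100=12, 101=2, 102=27, 103=5, 104=21, 105=8, 106=16
Average turnaround = (12+2+27+5+21+8+16) / 7 = 91/7 = 13.00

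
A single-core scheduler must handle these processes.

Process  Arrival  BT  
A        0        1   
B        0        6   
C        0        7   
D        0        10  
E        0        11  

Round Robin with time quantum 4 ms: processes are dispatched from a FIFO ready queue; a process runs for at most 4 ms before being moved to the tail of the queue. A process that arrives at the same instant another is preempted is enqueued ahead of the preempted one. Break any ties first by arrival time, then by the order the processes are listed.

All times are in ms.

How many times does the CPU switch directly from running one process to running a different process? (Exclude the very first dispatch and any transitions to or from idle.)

Gantt: | A 0-1 | B 1-5 | C 5-9 | D 9-13 | E 13-17 | B 17-19 | C 19-22 | D 22-26 | E 26-30 | D 30-32 | E 32-35 |
Completion: A=1  B=19  C=22  D=32  E=35

10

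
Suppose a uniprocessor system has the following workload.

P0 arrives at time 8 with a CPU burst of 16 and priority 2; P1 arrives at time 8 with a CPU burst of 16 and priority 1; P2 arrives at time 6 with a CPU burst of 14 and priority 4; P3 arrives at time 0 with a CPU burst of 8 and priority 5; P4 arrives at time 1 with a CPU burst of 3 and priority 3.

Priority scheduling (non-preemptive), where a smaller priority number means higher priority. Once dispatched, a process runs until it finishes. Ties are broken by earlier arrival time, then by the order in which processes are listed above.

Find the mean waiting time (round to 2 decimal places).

Timeline: | P3 0-8 | P1 8-24 | P0 24-40 | P4 40-43 | P2 43-57 |
Completion: P0=40  P1=24  P2=57  P3=8  P4=43
Turnaround (C−A): P0=32  P1=16  P2=51  P3=8  P4=42
Waiting times: P0=16, P1=0, P2=37, P3=0, P4=39
Average waiting = (16+0+37+0+39) / 5 = 92/5 = 18.40

18.40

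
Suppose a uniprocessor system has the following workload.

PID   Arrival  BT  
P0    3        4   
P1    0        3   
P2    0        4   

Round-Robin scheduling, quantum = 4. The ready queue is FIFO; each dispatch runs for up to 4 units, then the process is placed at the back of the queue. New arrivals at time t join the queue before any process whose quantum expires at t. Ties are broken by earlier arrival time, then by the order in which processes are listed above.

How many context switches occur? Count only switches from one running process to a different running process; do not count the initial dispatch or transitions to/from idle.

Gantt: | P1 0-3 | P2 3-7 | P0 7-11 |
Completion: P0=11  P1=3  P2=7
Turnaround (C−A): P0=8  P1=3  P2=7

2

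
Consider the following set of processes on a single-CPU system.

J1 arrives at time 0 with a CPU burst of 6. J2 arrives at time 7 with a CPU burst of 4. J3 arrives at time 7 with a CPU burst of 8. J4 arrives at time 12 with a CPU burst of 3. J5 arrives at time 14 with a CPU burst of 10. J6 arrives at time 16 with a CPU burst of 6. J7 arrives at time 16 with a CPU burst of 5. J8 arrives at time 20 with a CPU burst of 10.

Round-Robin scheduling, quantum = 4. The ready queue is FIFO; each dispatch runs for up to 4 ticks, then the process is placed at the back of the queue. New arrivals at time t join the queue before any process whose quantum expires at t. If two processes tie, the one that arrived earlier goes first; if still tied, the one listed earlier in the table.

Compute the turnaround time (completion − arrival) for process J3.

19

Timeline: | J1 0-6 | idle 6-7 | J2 7-11 | J3 11-15 | J4 15-18 | J5 18-22 | J3 22-26 | J6 26-30 | J7 30-34 | J8 34-38 | J5 38-42 | J6 42-44 | J7 44-45 | J8 45-49 | J5 49-51 | J8 51-53 |
Completion: J1=6  J2=11  J3=26  J4=18  J5=51  J6=44  J7=45  J8=53
Turnaround(J3) = completion − arrival = 26 − 7 = 19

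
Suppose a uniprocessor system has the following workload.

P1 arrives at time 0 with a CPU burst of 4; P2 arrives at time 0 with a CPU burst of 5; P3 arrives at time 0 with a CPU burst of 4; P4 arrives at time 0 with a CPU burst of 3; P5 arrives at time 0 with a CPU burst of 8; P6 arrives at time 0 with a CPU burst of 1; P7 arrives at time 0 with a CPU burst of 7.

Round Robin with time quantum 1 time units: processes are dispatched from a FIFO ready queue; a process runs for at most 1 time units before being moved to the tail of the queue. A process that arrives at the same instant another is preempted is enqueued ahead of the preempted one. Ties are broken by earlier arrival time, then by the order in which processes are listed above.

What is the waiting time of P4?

14

Gantt: | P1 0-1 | P2 1-2 | P3 2-3 | P4 3-4 | P5 4-5 | P6 5-6 | P7 6-7 | P1 7-8 | P2 8-9 | P3 9-10 | P4 10-11 | P5 11-12 | P7 12-13 | P1 13-14 | P2 14-15 | P3 15-16 | P4 16-17 | P5 17-18 | P7 18-19 | P1 19-20 | P2 20-21 | P3 21-22 | P5 22-23 | P7 23-24 | P2 24-25 | P5 25-26 | P7 26-27 | P5 27-28 | P7 28-29 | P5 29-30 | P7 30-31 | P5 31-32 |
Completion: P1=20  P2=25  P3=22  P4=17  P5=32  P6=6  P7=31
Waiting(P4) = turnaround − burst = 17 − 3 = 14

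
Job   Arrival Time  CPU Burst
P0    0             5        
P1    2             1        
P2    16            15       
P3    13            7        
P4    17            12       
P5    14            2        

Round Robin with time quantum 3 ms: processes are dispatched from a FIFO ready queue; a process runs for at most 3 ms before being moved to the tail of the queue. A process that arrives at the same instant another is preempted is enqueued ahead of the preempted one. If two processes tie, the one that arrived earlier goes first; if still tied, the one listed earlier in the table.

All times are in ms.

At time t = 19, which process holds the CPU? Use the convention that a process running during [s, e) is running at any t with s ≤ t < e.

P2

Schedule: | P0 0-3 | P1 3-4 | P0 4-6 | idle 6-13 | P3 13-16 | P5 16-18 | P2 18-21 | P3 21-24 | P4 24-27 | P2 27-30 | P3 30-31 | P4 31-34 | P2 34-37 | P4 37-40 | P2 40-43 | P4 43-46 | P2 46-49 |
Completion: P0=6  P1=4  P2=49  P3=31  P4=46  P5=18
Turnaround (C−A): P0=6  P1=2  P2=33  P3=18  P4=29  P5=4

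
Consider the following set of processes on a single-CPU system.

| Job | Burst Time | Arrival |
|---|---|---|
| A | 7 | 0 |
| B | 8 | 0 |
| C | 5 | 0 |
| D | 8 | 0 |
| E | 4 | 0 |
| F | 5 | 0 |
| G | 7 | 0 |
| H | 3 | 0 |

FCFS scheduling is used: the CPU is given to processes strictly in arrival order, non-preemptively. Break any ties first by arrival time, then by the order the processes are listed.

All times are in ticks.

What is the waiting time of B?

Gantt: | A 0-7 | B 7-15 | C 15-20 | D 20-28 | E 28-32 | F 32-37 | G 37-44 | H 44-47 |
Completion: A=7  B=15  C=20  D=28  E=32  F=37  G=44  H=47
Turnaround (C−A): A=7  B=15  C=20  D=28  E=32  F=37  G=44  H=47
Waiting(B) = turnaround − burst = 15 − 8 = 7

7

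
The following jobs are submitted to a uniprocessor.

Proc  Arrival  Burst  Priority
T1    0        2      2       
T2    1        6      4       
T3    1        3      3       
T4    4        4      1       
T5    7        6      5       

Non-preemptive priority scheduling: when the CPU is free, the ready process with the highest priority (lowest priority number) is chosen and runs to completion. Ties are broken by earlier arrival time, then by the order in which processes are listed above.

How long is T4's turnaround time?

5

Schedule: | T1 0-2 | T3 2-5 | T4 5-9 | T2 9-15 | T5 15-21 |
Completion: T1=2  T2=15  T3=5  T4=9  T5=21
Turnaround(T4) = completion − arrival = 9 − 4 = 5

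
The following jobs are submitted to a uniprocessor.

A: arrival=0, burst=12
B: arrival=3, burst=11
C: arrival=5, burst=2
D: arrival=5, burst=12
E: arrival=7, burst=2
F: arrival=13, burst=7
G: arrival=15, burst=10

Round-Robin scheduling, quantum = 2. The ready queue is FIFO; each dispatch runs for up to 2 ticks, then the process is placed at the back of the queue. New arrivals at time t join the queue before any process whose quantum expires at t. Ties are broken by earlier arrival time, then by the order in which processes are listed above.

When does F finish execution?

49

Timeline: | A 0-4 | B 4-6 | A 6-8 | C 8-10 | D 10-12 | B 12-14 | E 14-16 | A 16-18 | D 18-20 | F 20-22 | B 22-24 | G 24-26 | A 26-28 | D 28-30 | F 30-32 | B 32-34 | G 34-36 | A 36-38 | D 38-40 | F 40-42 | B 42-44 | G 44-46 | D 46-48 | F 48-49 | B 49-50 | G 50-52 | D 52-54 | G 54-56 |
Completion: A=38  B=50  C=10  D=54  E=16  F=49  G=56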